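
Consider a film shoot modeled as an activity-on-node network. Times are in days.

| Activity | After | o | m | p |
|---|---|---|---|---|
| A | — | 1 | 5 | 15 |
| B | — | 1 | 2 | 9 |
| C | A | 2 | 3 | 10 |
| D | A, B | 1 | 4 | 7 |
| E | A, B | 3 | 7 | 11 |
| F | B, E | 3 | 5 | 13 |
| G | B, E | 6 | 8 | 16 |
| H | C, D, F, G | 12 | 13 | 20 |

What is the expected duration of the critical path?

36 days

te_A = (1 + 4·5 + 15)/6 = 36/6 = 6
te_B = (1 + 4·2 + 9)/6 = 18/6 = 3
te_C = (2 + 4·3 + 10)/6 = 24/6 = 4
te_D = (1 + 4·4 + 7)/6 = 24/6 = 4
te_E = (3 + 4·7 + 11)/6 = 42/6 = 7
te_F = (3 + 4·5 + 13)/6 = 36/6 = 6
te_G = (6 + 4·8 + 16)/6 = 54/6 = 9
te_H = (12 + 4·13 + 20)/6 = 84/6 = 14

Forward pass:
ES_A = 0; EF_A = 6
ES_B = 0; EF_B = 3
ES_C = 6; EF_C = 6+4 = 10
ES_D = max(EF_A=6, EF_B=3) = 6; EF_D = 6+4 = 10
ES_E = max(EF_A=6, EF_B=3) = 6; EF_E = 6+7 = 13
ES_F = max(EF_B=3, EF_E=13) = 13; EF_F = 13+6 = 19
ES_G = max(EF_B=3, EF_E=13) = 13; EF_G = 13+9 = 22
ES_H = max(EF_C=10, EF_D=10, EF_F=19, EF_G=22) = 22; EF_H = 22+14 = 36
Expected project duration μ = 36 days. Critical path: A → E → G → H.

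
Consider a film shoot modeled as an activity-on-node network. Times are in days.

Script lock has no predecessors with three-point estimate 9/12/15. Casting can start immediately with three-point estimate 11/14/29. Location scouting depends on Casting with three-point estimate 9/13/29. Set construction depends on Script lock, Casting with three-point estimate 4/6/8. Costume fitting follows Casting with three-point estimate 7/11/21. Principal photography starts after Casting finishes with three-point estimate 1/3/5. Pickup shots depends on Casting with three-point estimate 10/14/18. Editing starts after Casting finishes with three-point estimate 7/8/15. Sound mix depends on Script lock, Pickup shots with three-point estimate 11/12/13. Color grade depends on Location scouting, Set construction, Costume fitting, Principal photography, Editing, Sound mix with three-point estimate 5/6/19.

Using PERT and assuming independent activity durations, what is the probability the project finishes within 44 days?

te_Script lock = (9 + 4·12 + 15)/6 = 72/6 = 12; σ²_Script lock = ((15−9)/6)² = 1.000
te_Casting = (11 + 4·14 + 29)/6 = 96/6 = 16; σ²_Casting = ((29−11)/6)² = 9.000
te_Location scouting = (9 + 4·13 + 29)/6 = 90/6 = 15; σ²_Location scouting = ((29−9)/6)² = 11.111
te_Set construction = (4 + 4·6 + 8)/6 = 36/6 = 6; σ²_Set construction = ((8−4)/6)² = 0.444
te_Costume fitting = (7 + 4·11 + 21)/6 = 72/6 = 12; σ²_Costume fitting = ((21−7)/6)² = 5.444
te_Principal photography = (1 + 4·3 + 5)/6 = 18/6 = 3; σ²_Principal photography = ((5−1)/6)² = 0.444
te_Pickup shots = (10 + 4·14 + 18)/6 = 84/6 = 14; σ²_Pickup shots = ((18−10)/6)² = 1.778
te_Editing = (7 + 4·8 + 15)/6 = 54/6 = 9; σ²_Editing = ((15−7)/6)² = 1.778
te_Sound mix = (11 + 4·12 + 13)/6 = 72/6 = 12; σ²_Sound mix = ((13−11)/6)² = 0.111
te_Color grade = (5 + 4·6 + 19)/6 = 48/6 = 8; σ²_Color grade = ((19−5)/6)² = 5.444

Forward pass:
ES_Script lock = 0; EF_Script lock = 12
ES_Casting = 0; EF_Casting = 16
ES_Location scouting = 16; EF_Location scouting = 16+15 = 31
ES_Set construction = max(EF_Script lock=12, EF_Casting=16) = 16; EF_Set construction = 16+6 = 22
ES_Costume fitting = 16; EF_Costume fitting = 16+12 = 28
ES_Principal photography = 16; EF_Principal photography = 16+3 = 19
ES_Pickup shots = 16; EF_Pickup shots = 16+14 = 30
ES_Editing = 16; EF_Editing = 16+9 = 25
ES_Sound mix = max(EF_Script lock=12, EF_Pickup shots=30) = 30; EF_Sound mix = 30+12 = 42
ES_Color grade = max(EF_Location scouting=31, EF_Set construction=22, EF_Costume fitting=28, EF_Principal photography=19, EF_Editing=25, EF_Sound mix=42) = 42; EF_Color grade = 42+8 = 50
Expected project duration μ = 50 days. Critical path: Casting → Pickup shots → Sound mix → Color grade.

Variance along critical path = 9.000 + 1.778 + 0.111 + 5.444 = 16.333; σ = √16.333 = 4.041 days.
Z = (44 − 50) / 4.041 = -1.485
P(T ≤ 44) = Φ(-1.485) ≈ 0.069

0.069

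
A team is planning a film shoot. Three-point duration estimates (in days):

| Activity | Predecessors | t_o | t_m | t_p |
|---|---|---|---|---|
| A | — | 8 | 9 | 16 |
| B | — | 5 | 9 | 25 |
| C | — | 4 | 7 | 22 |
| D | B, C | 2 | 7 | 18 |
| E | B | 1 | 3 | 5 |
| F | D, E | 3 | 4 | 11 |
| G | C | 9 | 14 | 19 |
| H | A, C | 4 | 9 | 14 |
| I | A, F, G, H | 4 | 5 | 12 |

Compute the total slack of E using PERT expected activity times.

5 days

te_A = (8 + 4·9 + 16)/6 = 60/6 = 10
te_B = (5 + 4·9 + 25)/6 = 66/6 = 11
te_C = (4 + 4·7 + 22)/6 = 54/6 = 9
te_D = (2 + 4·7 + 18)/6 = 48/6 = 8
te_E = (1 + 4·3 + 5)/6 = 18/6 = 3
te_F = (3 + 4·4 + 11)/6 = 30/6 = 5
te_G = (9 + 4·14 + 19)/6 = 84/6 = 14
te_H = (4 + 4·9 + 14)/6 = 54/6 = 9
te_I = (4 + 4·5 + 12)/6 = 36/6 = 6

Forward pass:
ES_A = 0; EF_A = 10
ES_B = 0; EF_B = 11
ES_C = 0; EF_C = 9
ES_D = max(EF_B=11, EF_C=9) = 11; EF_D = 11+8 = 19
ES_E = 11; EF_E = 11+3 = 14
ES_F = max(EF_D=19, EF_E=14) = 19; EF_F = 19+5 = 24
ES_G = 9; EF_G = 9+14 = 23
ES_H = max(EF_A=10, EF_C=9) = 10; EF_H = 10+9 = 19
ES_I = max(EF_A=10, EF_F=24, EF_G=23, EF_H=19) = 24; EF_I = 24+6 = 30
Expected project duration μ = 30 days. Critical path: B → D → F → I.

Backward pass:
LF_I = 30; LS_I = 30−6 = 24
LF_H = LS_I = 24; LS_H = 24−9 = 15
LF_G = LS_I = 24; LS_G = 24−14 = 10
LF_F = LS_I = 24; LS_F = 24−5 = 19
LF_E = LS_F = 19; LS_E = 19−3 = 16
LF_D = LS_F = 19; LS_D = 19−8 = 11
LF_C = min(LS_D=11, LS_G=10, LS_H=15) = 10; LS_C = 10−9 = 1
LF_B = min(LS_D=11, LS_E=16) = 11; LS_B = 11−11 = 0
LF_A = min(LS_H=15, LS_I=24) = 15; LS_A = 15−10 = 5
Slack_E = LS_E − ES_E = 16 − 11 = 5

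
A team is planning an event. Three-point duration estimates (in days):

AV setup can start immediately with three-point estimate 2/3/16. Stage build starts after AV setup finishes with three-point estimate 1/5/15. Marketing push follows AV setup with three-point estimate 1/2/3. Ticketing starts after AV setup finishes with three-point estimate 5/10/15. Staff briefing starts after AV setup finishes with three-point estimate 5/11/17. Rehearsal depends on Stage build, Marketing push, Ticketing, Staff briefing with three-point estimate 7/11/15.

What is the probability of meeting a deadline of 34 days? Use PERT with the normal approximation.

te_AV setup = (2 + 4·3 + 16)/6 = 30/6 = 5; σ²_AV setup = ((16−2)/6)² = 5.444
te_Stage build = (1 + 4·5 + 15)/6 = 36/6 = 6; σ²_Stage build = ((15−1)/6)² = 5.444
te_Marketing push = (1 + 4·2 + 3)/6 = 12/6 = 2; σ²_Marketing push = ((3−1)/6)² = 0.111
te_Ticketing = (5 + 4·10 + 15)/6 = 60/6 = 10; σ²_Ticketing = ((15−5)/6)² = 2.778
te_Staff briefing = (5 + 4·11 + 17)/6 = 66/6 = 11; σ²_Staff briefing = ((17−5)/6)² = 4.000
te_Rehearsal = (7 + 4·11 + 15)/6 = 66/6 = 11; σ²_Rehearsal = ((15−7)/6)² = 1.778

Forward pass:
ES_AV setup = 0; EF_AV setup = 5
ES_Stage build = 5; EF_Stage build = 5+6 = 11
ES_Marketing push = 5; EF_Marketing push = 5+2 = 7
ES_Ticketing = 5; EF_Ticketing = 5+10 = 15
ES_Staff briefing = 5; EF_Staff briefing = 5+11 = 16
ES_Rehearsal = max(EF_Stage build=11, EF_Marketing push=7, EF_Ticketing=15, EF_Staff briefing=16) = 16; EF_Rehearsal = 16+11 = 27
Expected project duration μ = 27 days. Critical path: AV setup → Staff briefing → Rehearsal.

Variance along critical path = 5.444 + 4.000 + 1.778 = 11.222; σ = √11.222 = 3.350 days.
Z = (34 − 27) / 3.350 = 2.090
P(T ≤ 34) = Φ(2.090) ≈ 0.982

0.982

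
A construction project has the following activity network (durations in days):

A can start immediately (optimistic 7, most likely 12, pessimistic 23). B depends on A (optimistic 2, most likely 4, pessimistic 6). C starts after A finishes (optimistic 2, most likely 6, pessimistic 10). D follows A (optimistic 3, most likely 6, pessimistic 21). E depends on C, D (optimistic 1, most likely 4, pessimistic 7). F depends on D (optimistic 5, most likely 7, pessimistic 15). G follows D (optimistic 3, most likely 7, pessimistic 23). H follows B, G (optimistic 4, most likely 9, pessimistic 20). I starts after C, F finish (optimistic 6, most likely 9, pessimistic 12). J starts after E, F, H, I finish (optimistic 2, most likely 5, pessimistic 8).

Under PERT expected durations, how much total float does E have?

te_A = (7 + 4·12 + 23)/6 = 78/6 = 13
te_B = (2 + 4·4 + 6)/6 = 24/6 = 4
te_C = (2 + 4·6 + 10)/6 = 36/6 = 6
te_D = (3 + 4·6 + 21)/6 = 48/6 = 8
te_E = (1 + 4·4 + 7)/6 = 24/6 = 4
te_F = (5 + 4·7 + 15)/6 = 48/6 = 8
te_G = (3 + 4·7 + 23)/6 = 54/6 = 9
te_H = (4 + 4·9 + 20)/6 = 60/6 = 10
te_I = (6 + 4·9 + 12)/6 = 54/6 = 9
te_J = (2 + 4·5 + 8)/6 = 30/6 = 5

Forward pass:
ES_A = 0; EF_A = 13
ES_B = 13; EF_B = 13+4 = 17
ES_C = 13; EF_C = 13+6 = 19
ES_D = 13; EF_D = 13+8 = 21
ES_E = max(EF_C=19, EF_D=21) = 21; EF_E = 21+4 = 25
ES_F = 21; EF_F = 21+8 = 29
ES_G = 21; EF_G = 21+9 = 30
ES_H = max(EF_B=17, EF_G=30) = 30; EF_H = 30+10 = 40
ES_I = max(EF_C=19, EF_F=29) = 29; EF_I = 29+9 = 38
ES_J = max(EF_E=25, EF_F=29, EF_H=40, EF_I=38) = 40; EF_J = 40+5 = 45
Expected project duration μ = 45 days. Critical path: A → D → G → H → J.

Backward pass:
LF_J = 45; LS_J = 45−5 = 40
LF_I = LS_J = 40; LS_I = 40−9 = 31
LF_H = LS_J = 40; LS_H = 40−10 = 30
LF_G = LS_H = 30; LS_G = 30−9 = 21
LF_F = min(LS_I=31, LS_J=40) = 31; LS_F = 31−8 = 23
LF_E = LS_J = 40; LS_E = 40−4 = 36
LF_D = min(LS_E=36, LS_F=23, LS_G=21) = 21; LS_D = 21−8 = 13
LF_C = min(LS_E=36, LS_I=31) = 31; LS_C = 31−6 = 25
LF_B = LS_H = 30; LS_B = 30−4 = 26
LF_A = min(LS_B=26, LS_C=25, LS_D=13) = 13; LS_A = 13−13 = 0
Slack_E = LS_E − ES_E = 36 − 21 = 15

15 days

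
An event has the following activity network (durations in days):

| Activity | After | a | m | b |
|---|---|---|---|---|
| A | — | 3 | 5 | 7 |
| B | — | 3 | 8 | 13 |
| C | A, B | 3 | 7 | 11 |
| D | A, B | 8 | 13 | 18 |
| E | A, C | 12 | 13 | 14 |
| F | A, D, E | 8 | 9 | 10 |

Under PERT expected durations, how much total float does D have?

te_A = (3 + 4·5 + 7)/6 = 30/6 = 5
te_B = (3 + 4·8 + 13)/6 = 48/6 = 8
te_C = (3 + 4·7 + 11)/6 = 42/6 = 7
te_D = (8 + 4·13 + 18)/6 = 78/6 = 13
te_E = (12 + 4·13 + 14)/6 = 78/6 = 13
te_F = (8 + 4·9 + 10)/6 = 54/6 = 9

Forward pass:
ES_A = 0; EF_A = 5
ES_B = 0; EF_B = 8
ES_C = max(EF_A=5, EF_B=8) = 8; EF_C = 8+7 = 15
ES_D = max(EF_A=5, EF_B=8) = 8; EF_D = 8+13 = 21
ES_E = max(EF_A=5, EF_C=15) = 15; EF_E = 15+13 = 28
ES_F = max(EF_A=5, EF_D=21, EF_E=28) = 28; EF_F = 28+9 = 37
Expected project duration μ = 37 days. Critical path: B → C → E → F.

Backward pass:
LF_F = 37; LS_F = 37−9 = 28
LF_E = LS_F = 28; LS_E = 28−13 = 15
LF_D = LS_F = 28; LS_D = 28−13 = 15
LF_C = LS_E = 15; LS_C = 15−7 = 8
LF_B = min(LS_C=8, LS_D=15) = 8; LS_B = 8−8 = 0
LF_A = min(LS_C=8, LS_D=15, LS_E=15, LS_F=28) = 8; LS_A = 8−5 = 3
Slack_D = LS_D − ES_D = 15 − 8 = 7

7 days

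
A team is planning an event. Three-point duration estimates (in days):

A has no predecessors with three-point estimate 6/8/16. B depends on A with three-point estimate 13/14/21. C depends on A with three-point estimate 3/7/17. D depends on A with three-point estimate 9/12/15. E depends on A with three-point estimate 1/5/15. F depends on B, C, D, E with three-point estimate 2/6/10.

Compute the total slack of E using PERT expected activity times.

te_A = (6 + 4·8 + 16)/6 = 54/6 = 9
te_B = (13 + 4·14 + 21)/6 = 90/6 = 15
te_C = (3 + 4·7 + 17)/6 = 48/6 = 8
te_D = (9 + 4·12 + 15)/6 = 72/6 = 12
te_E = (1 + 4·5 + 15)/6 = 36/6 = 6
te_F = (2 + 4·6 + 10)/6 = 36/6 = 6

Forward pass:
ES_A = 0; EF_A = 9
ES_B = 9; EF_B = 9+15 = 24
ES_C = 9; EF_C = 9+8 = 17
ES_D = 9; EF_D = 9+12 = 21
ES_E = 9; EF_E = 9+6 = 15
ES_F = max(EF_B=24, EF_C=17, EF_D=21, EF_E=15) = 24; EF_F = 24+6 = 30
Expected project duration μ = 30 days. Critical path: A → B → F.

Backward pass:
LF_F = 30; LS_F = 30−6 = 24
LF_E = LS_F = 24; LS_E = 24−6 = 18
LF_D = LS_F = 24; LS_D = 24−12 = 12
LF_C = LS_F = 24; LS_C = 24−8 = 16
LF_B = LS_F = 24; LS_B = 24−15 = 9
LF_A = min(LS_B=9, LS_C=16, LS_D=12, LS_E=18) = 9; LS_A = 9−9 = 0
Slack_E = LS_E − ES_E = 18 − 9 = 9

9 days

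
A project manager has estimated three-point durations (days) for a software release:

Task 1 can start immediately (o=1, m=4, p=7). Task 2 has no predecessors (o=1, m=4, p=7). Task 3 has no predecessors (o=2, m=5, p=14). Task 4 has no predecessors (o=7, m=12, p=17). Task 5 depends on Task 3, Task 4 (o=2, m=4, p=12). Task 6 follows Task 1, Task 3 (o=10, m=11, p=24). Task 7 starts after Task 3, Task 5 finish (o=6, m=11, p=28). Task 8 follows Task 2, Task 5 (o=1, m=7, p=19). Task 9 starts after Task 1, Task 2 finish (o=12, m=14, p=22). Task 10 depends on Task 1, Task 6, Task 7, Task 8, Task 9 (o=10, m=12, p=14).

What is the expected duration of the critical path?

42 days

te_Task 1 = (1 + 4·4 + 7)/6 = 24/6 = 4
te_Task 2 = (1 + 4·4 + 7)/6 = 24/6 = 4
te_Task 3 = (2 + 4·5 + 14)/6 = 36/6 = 6
te_Task 4 = (7 + 4·12 + 17)/6 = 72/6 = 12
te_Task 5 = (2 + 4·4 + 12)/6 = 30/6 = 5
te_Task 6 = (10 + 4·11 + 24)/6 = 78/6 = 13
te_Task 7 = (6 + 4·11 + 28)/6 = 78/6 = 13
te_Task 8 = (1 + 4·7 + 19)/6 = 48/6 = 8
te_Task 9 = (12 + 4·14 + 22)/6 = 90/6 = 15
te_Task 10 = (10 + 4·12 + 14)/6 = 72/6 = 12

Forward pass:
ES_Task 1 = 0; EF_Task 1 = 4
ES_Task 2 = 0; EF_Task 2 = 4
ES_Task 3 = 0; EF_Task 3 = 6
ES_Task 4 = 0; EF_Task 4 = 12
ES_Task 5 = max(EF_Task 3=6, EF_Task 4=12) = 12; EF_Task 5 = 12+5 = 17
ES_Task 6 = max(EF_Task 1=4, EF_Task 3=6) = 6; EF_Task 6 = 6+13 = 19
ES_Task 7 = max(EF_Task 3=6, EF_Task 5=17) = 17; EF_Task 7 = 17+13 = 30
ES_Task 8 = max(EF_Task 2=4, EF_Task 5=17) = 17; EF_Task 8 = 17+8 = 25
ES_Task 9 = max(EF_Task 1=4, EF_Task 2=4) = 4; EF_Task 9 = 4+15 = 19
ES_Task 10 = max(EF_Task 1=4, EF_Task 6=19, EF_Task 7=30, EF_Task 8=25, EF_Task 9=19) = 30; EF_Task 10 = 30+12 = 42
Expected project duration μ = 42 days. Critical path: Task 4 → Task 5 → Task 7 → Task 10.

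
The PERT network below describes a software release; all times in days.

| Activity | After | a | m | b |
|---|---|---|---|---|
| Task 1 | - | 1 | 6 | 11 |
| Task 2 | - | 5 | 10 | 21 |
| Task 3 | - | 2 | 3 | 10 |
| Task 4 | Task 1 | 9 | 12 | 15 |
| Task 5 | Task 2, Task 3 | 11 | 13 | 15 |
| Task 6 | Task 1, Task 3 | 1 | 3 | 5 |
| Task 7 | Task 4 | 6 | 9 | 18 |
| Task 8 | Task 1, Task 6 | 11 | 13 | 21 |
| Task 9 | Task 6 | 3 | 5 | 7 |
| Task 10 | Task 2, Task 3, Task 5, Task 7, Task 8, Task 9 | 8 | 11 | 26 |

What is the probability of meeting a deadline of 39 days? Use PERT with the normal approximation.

te_Task 1 = (1 + 4·6 + 11)/6 = 36/6 = 6; σ²_Task 1 = ((11−1)/6)² = 2.778
te_Task 2 = (5 + 4·10 + 21)/6 = 66/6 = 11; σ²_Task 2 = ((21−5)/6)² = 7.111
te_Task 3 = (2 + 4·3 + 10)/6 = 24/6 = 4; σ²_Task 3 = ((10−2)/6)² = 1.778
te_Task 4 = (9 + 4·12 + 15)/6 = 72/6 = 12; σ²_Task 4 = ((15−9)/6)² = 1.000
te_Task 5 = (11 + 4·13 + 15)/6 = 78/6 = 13; σ²_Task 5 = ((15−11)/6)² = 0.444
te_Task 6 = (1 + 4·3 + 5)/6 = 18/6 = 3; σ²_Task 6 = ((5−1)/6)² = 0.444
te_Task 7 = (6 + 4·9 + 18)/6 = 60/6 = 10; σ²_Task 7 = ((18−6)/6)² = 4.000
te_Task 8 = (11 + 4·13 + 21)/6 = 84/6 = 14; σ²_Task 8 = ((21−11)/6)² = 2.778
te_Task 9 = (3 + 4·5 + 7)/6 = 30/6 = 5; σ²_Task 9 = ((7−3)/6)² = 0.444
te_Task 10 = (8 + 4·11 + 26)/6 = 78/6 = 13; σ²_Task 10 = ((26−8)/6)² = 9.000

Forward pass:
ES_Task 1 = 0; EF_Task 1 = 6
ES_Task 2 = 0; EF_Task 2 = 11
ES_Task 3 = 0; EF_Task 3 = 4
ES_Task 4 = 6; EF_Task 4 = 6+12 = 18
ES_Task 5 = max(EF_Task 2=11, EF_Task 3=4) = 11; EF_Task 5 = 11+13 = 24
ES_Task 6 = max(EF_Task 1=6, EF_Task 3=4) = 6; EF_Task 6 = 6+3 = 9
ES_Task 7 = 18; EF_Task 7 = 18+10 = 28
ES_Task 8 = max(EF_Task 1=6, EF_Task 6=9) = 9; EF_Task 8 = 9+14 = 23
ES_Task 9 = 9; EF_Task 9 = 9+5 = 14
ES_Task 10 = max(EF_Task 2=11, EF_Task 3=4, EF_Task 5=24, EF_Task 7=28, EF_Task 8=23, EF_Task 9=14) = 28; EF_Task 10 = 28+13 = 41
Expected project duration μ = 41 days. Critical path: Task 1 → Task 4 → Task 7 → Task 10.

Variance along critical path = 2.778 + 1.000 + 4.000 + 9.000 = 16.778; σ = √16.778 = 4.096 days.
Z = (39 − 41) / 4.096 = -0.488
P(T ≤ 39) = Φ(-0.488) ≈ 0.313

0.313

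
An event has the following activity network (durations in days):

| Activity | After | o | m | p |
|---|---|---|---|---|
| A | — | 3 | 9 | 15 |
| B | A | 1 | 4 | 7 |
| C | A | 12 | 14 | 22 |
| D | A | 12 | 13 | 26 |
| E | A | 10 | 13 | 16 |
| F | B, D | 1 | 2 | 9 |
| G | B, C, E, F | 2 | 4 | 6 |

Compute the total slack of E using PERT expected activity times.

5 days

te_A = (3 + 4·9 + 15)/6 = 54/6 = 9
te_B = (1 + 4·4 + 7)/6 = 24/6 = 4
te_C = (12 + 4·14 + 22)/6 = 90/6 = 15
te_D = (12 + 4·13 + 26)/6 = 90/6 = 15
te_E = (10 + 4·13 + 16)/6 = 78/6 = 13
te_F = (1 + 4·2 + 9)/6 = 18/6 = 3
te_G = (2 + 4·4 + 6)/6 = 24/6 = 4

Forward pass:
ES_A = 0; EF_A = 9
ES_B = 9; EF_B = 9+4 = 13
ES_C = 9; EF_C = 9+15 = 24
ES_D = 9; EF_D = 9+15 = 24
ES_E = 9; EF_E = 9+13 = 22
ES_F = max(EF_B=13, EF_D=24) = 24; EF_F = 24+3 = 27
ES_G = max(EF_B=13, EF_C=24, EF_E=22, EF_F=27) = 27; EF_G = 27+4 = 31
Expected project duration μ = 31 days. Critical path: A → D → F → G.

Backward pass:
LF_G = 31; LS_G = 31−4 = 27
LF_F = LS_G = 27; LS_F = 27−3 = 24
LF_E = LS_G = 27; LS_E = 27−13 = 14
LF_D = LS_F = 24; LS_D = 24−15 = 9
LF_C = LS_G = 27; LS_C = 27−15 = 12
LF_B = min(LS_F=24, LS_G=27) = 24; LS_B = 24−4 = 20
LF_A = min(LS_B=20, LS_C=12, LS_D=9, LS_E=14) = 9; LS_A = 9−9 = 0
Slack_E = LS_E − ES_E = 14 − 9 = 5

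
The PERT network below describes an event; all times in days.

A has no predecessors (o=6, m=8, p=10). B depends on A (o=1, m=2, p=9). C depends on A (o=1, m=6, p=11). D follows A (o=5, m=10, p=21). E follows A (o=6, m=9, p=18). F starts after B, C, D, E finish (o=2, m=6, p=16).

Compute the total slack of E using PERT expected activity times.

1 days

te_A = (6 + 4·8 + 10)/6 = 48/6 = 8
te_B = (1 + 4·2 + 9)/6 = 18/6 = 3
te_C = (1 + 4·6 + 11)/6 = 36/6 = 6
te_D = (5 + 4·10 + 21)/6 = 66/6 = 11
te_E = (6 + 4·9 + 18)/6 = 60/6 = 10
te_F = (2 + 4·6 + 16)/6 = 42/6 = 7

Forward pass:
ES_A = 0; EF_A = 8
ES_B = 8; EF_B = 8+3 = 11
ES_C = 8; EF_C = 8+6 = 14
ES_D = 8; EF_D = 8+11 = 19
ES_E = 8; EF_E = 8+10 = 18
ES_F = max(EF_B=11, EF_C=14, EF_D=19, EF_E=18) = 19; EF_F = 19+7 = 26
Expected project duration μ = 26 days. Critical path: A → D → F.

Backward pass:
LF_F = 26; LS_F = 26−7 = 19
LF_E = LS_F = 19; LS_E = 19−10 = 9
LF_D = LS_F = 19; LS_D = 19−11 = 8
LF_C = LS_F = 19; LS_C = 19−6 = 13
LF_B = LS_F = 19; LS_B = 19−3 = 16
LF_A = min(LS_B=16, LS_C=13, LS_D=8, LS_E=9) = 8; LS_A = 8−8 = 0
Slack_E = LS_E − ES_E = 9 − 8 = 1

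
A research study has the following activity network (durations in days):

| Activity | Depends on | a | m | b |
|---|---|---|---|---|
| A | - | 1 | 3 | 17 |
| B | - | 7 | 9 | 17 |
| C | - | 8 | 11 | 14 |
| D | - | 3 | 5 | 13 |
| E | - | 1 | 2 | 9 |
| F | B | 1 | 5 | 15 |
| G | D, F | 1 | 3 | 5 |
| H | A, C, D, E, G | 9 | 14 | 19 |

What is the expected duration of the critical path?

te_A = (1 + 4·3 + 17)/6 = 30/6 = 5
te_B = (7 + 4·9 + 17)/6 = 60/6 = 10
te_C = (8 + 4·11 + 14)/6 = 66/6 = 11
te_D = (3 + 4·5 + 13)/6 = 36/6 = 6
te_E = (1 + 4·2 + 9)/6 = 18/6 = 3
te_F = (1 + 4·5 + 15)/6 = 36/6 = 6
te_G = (1 + 4·3 + 5)/6 = 18/6 = 3
te_H = (9 + 4·14 + 19)/6 = 84/6 = 14

Forward pass:
ES_A = 0; EF_A = 5
ES_B = 0; EF_B = 10
ES_C = 0; EF_C = 11
ES_D = 0; EF_D = 6
ES_E = 0; EF_E = 3
ES_F = 10; EF_F = 10+6 = 16
ES_G = max(EF_D=6, EF_F=16) = 16; EF_G = 16+3 = 19
ES_H = max(EF_A=5, EF_C=11, EF_D=6, EF_E=3, EF_G=19) = 19; EF_H = 19+14 = 33
Expected project duration μ = 33 days. Critical path: B → F → G → H.

33 days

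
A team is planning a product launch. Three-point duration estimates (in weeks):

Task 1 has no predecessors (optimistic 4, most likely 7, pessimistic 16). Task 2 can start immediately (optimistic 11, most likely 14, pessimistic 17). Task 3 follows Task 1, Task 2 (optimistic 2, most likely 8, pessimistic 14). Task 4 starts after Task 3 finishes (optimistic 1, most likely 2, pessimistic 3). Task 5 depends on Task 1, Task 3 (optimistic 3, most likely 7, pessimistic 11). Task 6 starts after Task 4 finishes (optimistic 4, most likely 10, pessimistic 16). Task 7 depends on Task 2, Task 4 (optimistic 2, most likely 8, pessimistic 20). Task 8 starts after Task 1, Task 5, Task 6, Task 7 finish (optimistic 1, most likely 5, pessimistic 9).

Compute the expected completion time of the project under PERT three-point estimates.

te_Task 1 = (4 + 4·7 + 16)/6 = 48/6 = 8
te_Task 2 = (11 + 4·14 + 17)/6 = 84/6 = 14
te_Task 3 = (2 + 4·8 + 14)/6 = 48/6 = 8
te_Task 4 = (1 + 4·2 + 3)/6 = 12/6 = 2
te_Task 5 = (3 + 4·7 + 11)/6 = 42/6 = 7
te_Task 6 = (4 + 4·10 + 16)/6 = 60/6 = 10
te_Task 7 = (2 + 4·8 + 20)/6 = 54/6 = 9
te_Task 8 = (1 + 4·5 + 9)/6 = 30/6 = 5

Forward pass:
ES_Task 1 = 0; EF_Task 1 = 8
ES_Task 2 = 0; EF_Task 2 = 14
ES_Task 3 = max(EF_Task 1=8, EF_Task 2=14) = 14; EF_Task 3 = 14+8 = 22
ES_Task 4 = 22; EF_Task 4 = 22+2 = 24
ES_Task 5 = max(EF_Task 1=8, EF_Task 3=22) = 22; EF_Task 5 = 22+7 = 29
ES_Task 6 = 24; EF_Task 6 = 24+10 = 34
ES_Task 7 = max(EF_Task 2=14, EF_Task 4=24) = 24; EF_Task 7 = 24+9 = 33
ES_Task 8 = max(EF_Task 1=8, EF_Task 5=29, EF_Task 6=34, EF_Task 7=33) = 34; EF_Task 8 = 34+5 = 39
Expected project duration μ = 39 weeks. Critical path: Task 2 → Task 3 → Task 4 → Task 6 → Task 8.

39 weeks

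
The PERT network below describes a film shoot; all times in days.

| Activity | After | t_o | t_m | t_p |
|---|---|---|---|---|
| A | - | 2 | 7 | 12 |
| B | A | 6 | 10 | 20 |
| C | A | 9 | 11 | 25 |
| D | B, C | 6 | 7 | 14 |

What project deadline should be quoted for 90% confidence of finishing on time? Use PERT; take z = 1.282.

te_A = (2 + 4·7 + 12)/6 = 42/6 = 7; σ²_A = ((12−2)/6)² = 2.778
te_B = (6 + 4·10 + 20)/6 = 66/6 = 11; σ²_B = ((20−6)/6)² = 5.444
te_C = (9 + 4·11 + 25)/6 = 78/6 = 13; σ²_C = ((25−9)/6)² = 7.111
te_D = (6 + 4·7 + 14)/6 = 48/6 = 8; σ²_D = ((14−6)/6)² = 1.778

Forward pass:
ES_A = 0; EF_A = 7
ES_B = 7; EF_B = 7+11 = 18
ES_C = 7; EF_C = 7+13 = 20
ES_D = max(EF_B=18, EF_C=20) = 20; EF_D = 20+8 = 28
Expected project duration μ = 28 days. Critical path: A → C → D.

Variance along critical path = 2.778 + 7.111 + 1.778 = 11.667; σ = 3.416 days.
D = μ + z·σ = 28 + 1.282·3.416 = 32.4 days

32.4 days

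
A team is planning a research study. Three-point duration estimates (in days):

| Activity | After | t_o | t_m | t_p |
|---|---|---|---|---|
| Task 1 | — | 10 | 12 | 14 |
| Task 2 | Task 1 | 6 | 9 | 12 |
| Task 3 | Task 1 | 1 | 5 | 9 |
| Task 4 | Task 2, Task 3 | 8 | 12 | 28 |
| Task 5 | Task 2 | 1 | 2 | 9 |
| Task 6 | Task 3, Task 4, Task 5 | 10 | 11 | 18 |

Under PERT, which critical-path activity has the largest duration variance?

Task 4

te_Task 1 = (10 + 4·12 + 14)/6 = 72/6 = 12; σ²_Task 1 = ((14−10)/6)² = 0.444
te_Task 2 = (6 + 4·9 + 12)/6 = 54/6 = 9; σ²_Task 2 = ((12−6)/6)² = 1.000
te_Task 3 = (1 + 4·5 + 9)/6 = 30/6 = 5; σ²_Task 3 = ((9−1)/6)² = 1.778
te_Task 4 = (8 + 4·12 + 28)/6 = 84/6 = 14; σ²_Task 4 = ((28−8)/6)² = 11.111
te_Task 5 = (1 + 4·2 + 9)/6 = 18/6 = 3; σ²_Task 5 = ((9−1)/6)² = 1.778
te_Task 6 = (10 + 4·11 + 18)/6 = 72/6 = 12; σ²_Task 6 = ((18−10)/6)² = 1.778

Forward pass:
ES_Task 1 = 0; EF_Task 1 = 12
ES_Task 2 = 12; EF_Task 2 = 12+9 = 21
ES_Task 3 = 12; EF_Task 3 = 12+5 = 17
ES_Task 4 = max(EF_Task 2=21, EF_Task 3=17) = 21; EF_Task 4 = 21+14 = 35
ES_Task 5 = 21; EF_Task 5 = 21+3 = 24
ES_Task 6 = max(EF_Task 3=17, EF_Task 4=35, EF_Task 5=24) = 35; EF_Task 6 = 35+12 = 47
Expected project duration μ = 47 days. Critical path: Task 1 → Task 2 → Task 4 → Task 6.

Variances on critical path: σ²_Task 1=0.444, σ²_Task 2=1.000, σ²_Task 4=11.111, σ²_Task 6=1.778.
Largest is σ²_Task 4 = 11.111.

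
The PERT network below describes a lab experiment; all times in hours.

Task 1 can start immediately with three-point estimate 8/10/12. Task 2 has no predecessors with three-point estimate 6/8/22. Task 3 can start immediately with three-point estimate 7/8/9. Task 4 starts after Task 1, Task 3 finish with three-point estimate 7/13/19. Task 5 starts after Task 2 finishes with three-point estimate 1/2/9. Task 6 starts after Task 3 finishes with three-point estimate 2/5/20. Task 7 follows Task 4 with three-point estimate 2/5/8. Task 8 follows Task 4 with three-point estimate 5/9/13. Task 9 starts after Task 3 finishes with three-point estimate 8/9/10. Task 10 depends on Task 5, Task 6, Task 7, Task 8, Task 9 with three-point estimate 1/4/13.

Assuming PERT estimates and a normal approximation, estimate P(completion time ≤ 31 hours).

0.030

te_Task 1 = (8 + 4·10 + 12)/6 = 60/6 = 10; σ²_Task 1 = ((12−8)/6)² = 0.444
te_Task 2 = (6 + 4·8 + 22)/6 = 60/6 = 10; σ²_Task 2 = ((22−6)/6)² = 7.111
te_Task 3 = (7 + 4·8 + 9)/6 = 48/6 = 8; σ²_Task 3 = ((9−7)/6)² = 0.111
te_Task 4 = (7 + 4·13 + 19)/6 = 78/6 = 13; σ²_Task 4 = ((19−7)/6)² = 4.000
te_Task 5 = (1 + 4·2 + 9)/6 = 18/6 = 3; σ²_Task 5 = ((9−1)/6)² = 1.778
te_Task 6 = (2 + 4·5 + 20)/6 = 42/6 = 7; σ²_Task 6 = ((20−2)/6)² = 9.000
te_Task 7 = (2 + 4·5 + 8)/6 = 30/6 = 5; σ²_Task 7 = ((8−2)/6)² = 1.000
te_Task 8 = (5 + 4·9 + 13)/6 = 54/6 = 9; σ²_Task 8 = ((13−5)/6)² = 1.778
te_Task 9 = (8 + 4·9 + 10)/6 = 54/6 = 9; σ²_Task 9 = ((10−8)/6)² = 0.111
te_Task 10 = (1 + 4·4 + 13)/6 = 30/6 = 5; σ²_Task 10 = ((13−1)/6)² = 4.000

Forward pass:
ES_Task 1 = 0; EF_Task 1 = 10
ES_Task 2 = 0; EF_Task 2 = 10
ES_Task 3 = 0; EF_Task 3 = 8
ES_Task 4 = max(EF_Task 1=10, EF_Task 3=8) = 10; EF_Task 4 = 10+13 = 23
ES_Task 5 = 10; EF_Task 5 = 10+3 = 13
ES_Task 6 = 8; EF_Task 6 = 8+7 = 15
ES_Task 7 = 23; EF_Task 7 = 23+5 = 28
ES_Task 8 = 23; EF_Task 8 = 23+9 = 32
ES_Task 9 = 8; EF_Task 9 = 8+9 = 17
ES_Task 10 = max(EF_Task 5=13, EF_Task 6=15, EF_Task 7=28, EF_Task 8=32, EF_Task 9=17) = 32; EF_Task 10 = 32+5 = 37
Expected project duration μ = 37 hours. Critical path: Task 1 → Task 4 → Task 8 → Task 10.

Variance along critical path = 0.444 + 4.000 + 1.778 + 4.000 = 10.222; σ = √10.222 = 3.197 hours.
Z = (31 − 37) / 3.197 = -1.877
P(T ≤ 31) = Φ(-1.877) ≈ 0.030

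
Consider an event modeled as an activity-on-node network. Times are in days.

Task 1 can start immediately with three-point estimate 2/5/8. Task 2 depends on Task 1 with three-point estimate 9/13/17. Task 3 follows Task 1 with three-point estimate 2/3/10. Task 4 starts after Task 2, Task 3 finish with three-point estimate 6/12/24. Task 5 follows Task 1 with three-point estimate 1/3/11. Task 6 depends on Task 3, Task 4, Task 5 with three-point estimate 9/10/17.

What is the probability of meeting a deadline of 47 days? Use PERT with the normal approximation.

0.913

te_Task 1 = (2 + 4·5 + 8)/6 = 30/6 = 5; σ²_Task 1 = ((8−2)/6)² = 1.000
te_Task 2 = (9 + 4·13 + 17)/6 = 78/6 = 13; σ²_Task 2 = ((17−9)/6)² = 1.778
te_Task 3 = (2 + 4·3 + 10)/6 = 24/6 = 4; σ²_Task 3 = ((10−2)/6)² = 1.778
te_Task 4 = (6 + 4·12 + 24)/6 = 78/6 = 13; σ²_Task 4 = ((24−6)/6)² = 9.000
te_Task 5 = (1 + 4·3 + 11)/6 = 24/6 = 4; σ²_Task 5 = ((11−1)/6)² = 2.778
te_Task 6 = (9 + 4·10 + 17)/6 = 66/6 = 11; σ²_Task 6 = ((17−9)/6)² = 1.778

Forward pass:
ES_Task 1 = 0; EF_Task 1 = 5
ES_Task 2 = 5; EF_Task 2 = 5+13 = 18
ES_Task 3 = 5; EF_Task 3 = 5+4 = 9
ES_Task 4 = max(EF_Task 2=18, EF_Task 3=9) = 18; EF_Task 4 = 18+13 = 31
ES_Task 5 = 5; EF_Task 5 = 5+4 = 9
ES_Task 6 = max(EF_Task 3=9, EF_Task 4=31, EF_Task 5=9) = 31; EF_Task 6 = 31+11 = 42
Expected project duration μ = 42 days. Critical path: Task 1 → Task 2 → Task 4 → Task 6.

Variance along critical path = 1.000 + 1.778 + 9.000 + 1.778 = 13.556; σ = √13.556 = 3.682 days.
Z = (47 − 42) / 3.682 = 1.358
P(T ≤ 47) = Φ(1.358) ≈ 0.913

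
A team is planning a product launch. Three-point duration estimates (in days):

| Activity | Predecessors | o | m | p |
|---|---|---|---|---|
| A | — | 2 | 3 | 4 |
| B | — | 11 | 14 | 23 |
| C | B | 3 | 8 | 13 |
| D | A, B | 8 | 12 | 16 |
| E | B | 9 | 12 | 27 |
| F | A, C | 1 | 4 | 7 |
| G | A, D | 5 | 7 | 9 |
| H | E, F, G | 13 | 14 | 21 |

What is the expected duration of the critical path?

te_A = (2 + 4·3 + 4)/6 = 18/6 = 3
te_B = (11 + 4·14 + 23)/6 = 90/6 = 15
te_C = (3 + 4·8 + 13)/6 = 48/6 = 8
te_D = (8 + 4·12 + 16)/6 = 72/6 = 12
te_E = (9 + 4·12 + 27)/6 = 84/6 = 14
te_F = (1 + 4·4 + 7)/6 = 24/6 = 4
te_G = (5 + 4·7 + 9)/6 = 42/6 = 7
te_H = (13 + 4·14 + 21)/6 = 90/6 = 15

Forward pass:
ES_A = 0; EF_A = 3
ES_B = 0; EF_B = 15
ES_C = 15; EF_C = 15+8 = 23
ES_D = max(EF_A=3, EF_B=15) = 15; EF_D = 15+12 = 27
ES_E = 15; EF_E = 15+14 = 29
ES_F = max(EF_A=3, EF_C=23) = 23; EF_F = 23+4 = 27
ES_G = max(EF_A=3, EF_D=27) = 27; EF_G = 27+7 = 34
ES_H = max(EF_E=29, EF_F=27, EF_G=34) = 34; EF_H = 34+15 = 49
Expected project duration μ = 49 days. Critical path: B → D → G → H.

49 days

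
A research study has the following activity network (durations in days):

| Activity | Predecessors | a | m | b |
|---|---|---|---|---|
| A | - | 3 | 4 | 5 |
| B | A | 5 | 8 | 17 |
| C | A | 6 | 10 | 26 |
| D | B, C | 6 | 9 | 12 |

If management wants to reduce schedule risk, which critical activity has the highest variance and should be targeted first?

te_A = (3 + 4·4 + 5)/6 = 24/6 = 4; σ²_A = ((5−3)/6)² = 0.111
te_B = (5 + 4·8 + 17)/6 = 54/6 = 9; σ²_B = ((17−5)/6)² = 4.000
te_C = (6 + 4·10 + 26)/6 = 72/6 = 12; σ²_C = ((26−6)/6)² = 11.111
te_D = (6 + 4·9 + 12)/6 = 54/6 = 9; σ²_D = ((12−6)/6)² = 1.000

Forward pass:
ES_A = 0; EF_A = 4
ES_B = 4; EF_B = 4+9 = 13
ES_C = 4; EF_C = 4+12 = 16
ES_D = max(EF_B=13, EF_C=16) = 16; EF_D = 16+9 = 25
Expected project duration μ = 25 days. Critical path: A → C → D.

Variances on critical path: σ²_A=0.111, σ²_C=11.111, σ²_D=1.000.
Largest is σ²_C = 11.111.

C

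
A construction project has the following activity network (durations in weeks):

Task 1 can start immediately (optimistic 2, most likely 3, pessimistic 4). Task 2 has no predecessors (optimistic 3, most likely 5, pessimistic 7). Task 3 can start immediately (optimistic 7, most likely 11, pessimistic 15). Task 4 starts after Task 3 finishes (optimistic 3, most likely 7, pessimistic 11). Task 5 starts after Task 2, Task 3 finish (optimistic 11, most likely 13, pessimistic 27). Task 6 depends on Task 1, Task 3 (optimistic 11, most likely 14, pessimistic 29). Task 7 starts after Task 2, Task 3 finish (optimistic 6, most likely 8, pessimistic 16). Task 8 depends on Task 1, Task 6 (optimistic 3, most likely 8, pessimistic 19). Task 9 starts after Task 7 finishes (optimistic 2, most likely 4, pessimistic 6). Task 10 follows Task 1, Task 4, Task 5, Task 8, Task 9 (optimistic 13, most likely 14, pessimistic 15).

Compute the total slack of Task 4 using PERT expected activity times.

te_Task 1 = (2 + 4·3 + 4)/6 = 18/6 = 3
te_Task 2 = (3 + 4·5 + 7)/6 = 30/6 = 5
te_Task 3 = (7 + 4·11 + 15)/6 = 66/6 = 11
te_Task 4 = (3 + 4·7 + 11)/6 = 42/6 = 7
te_Task 5 = (11 + 4·13 + 27)/6 = 90/6 = 15
te_Task 6 = (11 + 4·14 + 29)/6 = 96/6 = 16
te_Task 7 = (6 + 4·8 + 16)/6 = 54/6 = 9
te_Task 8 = (3 + 4·8 + 19)/6 = 54/6 = 9
te_Task 9 = (2 + 4·4 + 6)/6 = 24/6 = 4
te_Task 10 = (13 + 4·14 + 15)/6 = 84/6 = 14

Forward pass:
ES_Task 1 = 0; EF_Task 1 = 3
ES_Task 2 = 0; EF_Task 2 = 5
ES_Task 3 = 0; EF_Task 3 = 11
ES_Task 4 = 11; EF_Task 4 = 11+7 = 18
ES_Task 5 = max(EF_Task 2=5, EF_Task 3=11) = 11; EF_Task 5 = 11+15 = 26
ES_Task 6 = max(EF_Task 1=3, EF_Task 3=11) = 11; EF_Task 6 = 11+16 = 27
ES_Task 7 = max(EF_Task 2=5, EF_Task 3=11) = 11; EF_Task 7 = 11+9 = 20
ES_Task 8 = max(EF_Task 1=3, EF_Task 6=27) = 27; EF_Task 8 = 27+9 = 36
ES_Task 9 = 20; EF_Task 9 = 20+4 = 24
ES_Task 10 = max(EF_Task 1=3, EF_Task 4=18, EF_Task 5=26, EF_Task 8=36, EF_Task 9=24) = 36; EF_Task 10 = 36+14 = 50
Expected project duration μ = 50 weeks. Critical path: Task 3 → Task 6 → Task 8 → Task 10.

Backward pass:
LF_Task 10 = 50; LS_Task 10 = 50−14 = 36
LF_Task 9 = LS_Task 10 = 36; LS_Task 9 = 36−4 = 32
LF_Task 8 = LS_Task 10 = 36; LS_Task 8 = 36−9 = 27
LF_Task 7 = LS_Task 9 = 32; LS_Task 7 = 32−9 = 23
LF_Task 6 = LS_Task 8 = 27; LS_Task 6 = 27−16 = 11
LF_Task 5 = LS_Task 10 = 36; LS_Task 5 = 36−15 = 21
LF_Task 4 = LS_Task 10 = 36; LS_Task 4 = 36−7 = 29
LF_Task 3 = min(LS_Task 4=29, LS_Task 5=21, LS_Task 6=11, LS_Task 7=23) = 11; LS_Task 3 = 11−11 = 0
LF_Task 2 = min(LS_Task 5=21, LS_Task 7=23) = 21; LS_Task 2 = 21−5 = 16
LF_Task 1 = min(LS_Task 6=11, LS_Task 8=27, LS_Task 10=36) = 11; LS_Task 1 = 11−3 = 8
Slack_Task 4 = LS_Task 4 − ES_Task 4 = 29 − 11 = 18

18 weeks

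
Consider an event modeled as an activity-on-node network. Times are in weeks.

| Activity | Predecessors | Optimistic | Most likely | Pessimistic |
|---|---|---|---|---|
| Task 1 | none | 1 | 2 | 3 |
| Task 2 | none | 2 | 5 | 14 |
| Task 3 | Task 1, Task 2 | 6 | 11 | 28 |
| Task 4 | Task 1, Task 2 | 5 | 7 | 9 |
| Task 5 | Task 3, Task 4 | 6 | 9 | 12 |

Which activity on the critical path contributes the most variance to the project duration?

Task 3

te_Task 1 = (1 + 4·2 + 3)/6 = 12/6 = 2; σ²_Task 1 = ((3−1)/6)² = 0.111
te_Task 2 = (2 + 4·5 + 14)/6 = 36/6 = 6; σ²_Task 2 = ((14−2)/6)² = 4.000
te_Task 3 = (6 + 4·11 + 28)/6 = 78/6 = 13; σ²_Task 3 = ((28−6)/6)² = 13.444
te_Task 4 = (5 + 4·7 + 9)/6 = 42/6 = 7; σ²_Task 4 = ((9−5)/6)² = 0.444
te_Task 5 = (6 + 4·9 + 12)/6 = 54/6 = 9; σ²_Task 5 = ((12−6)/6)² = 1.000

Forward pass:
ES_Task 1 = 0; EF_Task 1 = 2
ES_Task 2 = 0; EF_Task 2 = 6
ES_Task 3 = max(EF_Task 1=2, EF_Task 2=6) = 6; EF_Task 3 = 6+13 = 19
ES_Task 4 = max(EF_Task 1=2, EF_Task 2=6) = 6; EF_Task 4 = 6+7 = 13
ES_Task 5 = max(EF_Task 3=19, EF_Task 4=13) = 19; EF_Task 5 = 19+9 = 28
Expected project duration μ = 28 weeks. Critical path: Task 2 → Task 3 → Task 5.

Variances on critical path: σ²_Task 2=4.000, σ²_Task 3=13.444, σ²_Task 5=1.000.
Largest is σ²_Task 3 = 13.444.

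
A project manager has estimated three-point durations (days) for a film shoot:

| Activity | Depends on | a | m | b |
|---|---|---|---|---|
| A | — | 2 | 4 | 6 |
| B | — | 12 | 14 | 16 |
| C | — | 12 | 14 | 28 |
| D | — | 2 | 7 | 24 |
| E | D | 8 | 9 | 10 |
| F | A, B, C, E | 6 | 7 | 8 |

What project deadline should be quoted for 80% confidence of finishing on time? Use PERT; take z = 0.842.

te_A = (2 + 4·4 + 6)/6 = 24/6 = 4; σ²_A = ((6−2)/6)² = 0.444
te_B = (12 + 4·14 + 16)/6 = 84/6 = 14; σ²_B = ((16−12)/6)² = 0.444
te_C = (12 + 4·14 + 28)/6 = 96/6 = 16; σ²_C = ((28−12)/6)² = 7.111
te_D = (2 + 4·7 + 24)/6 = 54/6 = 9; σ²_D = ((24−2)/6)² = 13.444
te_E = (8 + 4·9 + 10)/6 = 54/6 = 9; σ²_E = ((10−8)/6)² = 0.111
te_F = (6 + 4·7 + 8)/6 = 42/6 = 7; σ²_F = ((8−6)/6)² = 0.111

Forward pass:
ES_A = 0; EF_A = 4
ES_B = 0; EF_B = 14
ES_C = 0; EF_C = 16
ES_D = 0; EF_D = 9
ES_E = 9; EF_E = 9+9 = 18
ES_F = max(EF_A=4, EF_B=14, EF_C=16, EF_E=18) = 18; EF_F = 18+7 = 25
Expected project duration μ = 25 days. Critical path: D → E → F.

Variance along critical path = 13.444 + 0.111 + 0.111 = 13.667; σ = 3.697 days.
D = μ + z·σ = 25 + 0.842·3.697 = 28.1 days

28.1 days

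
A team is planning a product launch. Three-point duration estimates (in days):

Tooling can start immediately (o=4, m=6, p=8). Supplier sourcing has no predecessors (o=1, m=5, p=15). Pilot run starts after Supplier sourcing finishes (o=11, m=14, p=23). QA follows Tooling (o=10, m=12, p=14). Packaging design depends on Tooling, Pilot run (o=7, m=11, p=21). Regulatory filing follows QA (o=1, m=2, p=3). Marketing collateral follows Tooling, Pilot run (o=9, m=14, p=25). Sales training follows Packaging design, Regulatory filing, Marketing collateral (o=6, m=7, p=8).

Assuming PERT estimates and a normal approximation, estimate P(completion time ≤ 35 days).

te_Tooling = (4 + 4·6 + 8)/6 = 36/6 = 6; σ²_Tooling = ((8−4)/6)² = 0.444
te_Supplier sourcing = (1 + 4·5 + 15)/6 = 36/6 = 6; σ²_Supplier sourcing = ((15−1)/6)² = 5.444
te_Pilot run = (11 + 4·14 + 23)/6 = 90/6 = 15; σ²_Pilot run = ((23−11)/6)² = 4.000
te_QA = (10 + 4·12 + 14)/6 = 72/6 = 12; σ²_QA = ((14−10)/6)² = 0.444
te_Packaging design = (7 + 4·11 + 21)/6 = 72/6 = 12; σ²_Packaging design = ((21−7)/6)² = 5.444
te_Regulatory filing = (1 + 4·2 + 3)/6 = 12/6 = 2; σ²_Regulatory filing = ((3−1)/6)² = 0.111
te_Marketing collateral = (9 + 4·14 + 25)/6 = 90/6 = 15; σ²_Marketing collateral = ((25−9)/6)² = 7.111
te_Sales training = (6 + 4·7 + 8)/6 = 42/6 = 7; σ²_Sales training = ((8−6)/6)² = 0.111

Forward pass:
ES_Tooling = 0; EF_Tooling = 6
ES_Supplier sourcing = 0; EF_Supplier sourcing = 6
ES_Pilot run = 6; EF_Pilot run = 6+15 = 21
ES_QA = 6; EF_QA = 6+12 = 18
ES_Packaging design = max(EF_Tooling=6, EF_Pilot run=21) = 21; EF_Packaging design = 21+12 = 33
ES_Regulatory filing = 18; EF_Regulatory filing = 18+2 = 20
ES_Marketing collateral = max(EF_Tooling=6, EF_Pilot run=21) = 21; EF_Marketing collateral = 21+15 = 36
ES_Sales training = max(EF_Packaging design=33, EF_Regulatory filing=20, EF_Marketing collateral=36) = 36; EF_Sales training = 36+7 = 43
Expected project duration μ = 43 days. Critical path: Supplier sourcing → Pilot run → Marketing collateral → Sales training.

Variance along critical path = 5.444 + 4.000 + 7.111 + 0.111 = 16.667; σ = √16.667 = 4.082 days.
Z = (35 − 43) / 4.082 = -1.960
P(T ≤ 35) = Φ(-1.960) ≈ 0.025

0.025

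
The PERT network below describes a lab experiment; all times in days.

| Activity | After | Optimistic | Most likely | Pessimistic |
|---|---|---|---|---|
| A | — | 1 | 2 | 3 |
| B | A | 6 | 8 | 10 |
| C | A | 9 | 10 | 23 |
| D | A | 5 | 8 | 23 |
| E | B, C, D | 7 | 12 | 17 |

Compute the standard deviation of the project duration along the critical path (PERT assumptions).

te_A = (1 + 4·2 + 3)/6 = 12/6 = 2; σ²_A = ((3−1)/6)² = 0.111
te_B = (6 + 4·8 + 10)/6 = 48/6 = 8; σ²_B = ((10−6)/6)² = 0.444
te_C = (9 + 4·10 + 23)/6 = 72/6 = 12; σ²_C = ((23−9)/6)² = 5.444
te_D = (5 + 4·8 + 23)/6 = 60/6 = 10; σ²_D = ((23−5)/6)² = 9.000
te_E = (7 + 4·12 + 17)/6 = 72/6 = 12; σ²_E = ((17−7)/6)² = 2.778

Forward pass:
ES_A = 0; EF_A = 2
ES_B = 2; EF_B = 2+8 = 10
ES_C = 2; EF_C = 2+12 = 14
ES_D = 2; EF_D = 2+10 = 12
ES_E = max(EF_B=10, EF_C=14, EF_D=12) = 14; EF_E = 14+12 = 26
Expected project duration μ = 26 days. Critical path: A → C → E.

Variance along critical path = 0.111 + 5.444 + 2.778 = 8.333
σ = √8.333 = 2.887 days

2.89 days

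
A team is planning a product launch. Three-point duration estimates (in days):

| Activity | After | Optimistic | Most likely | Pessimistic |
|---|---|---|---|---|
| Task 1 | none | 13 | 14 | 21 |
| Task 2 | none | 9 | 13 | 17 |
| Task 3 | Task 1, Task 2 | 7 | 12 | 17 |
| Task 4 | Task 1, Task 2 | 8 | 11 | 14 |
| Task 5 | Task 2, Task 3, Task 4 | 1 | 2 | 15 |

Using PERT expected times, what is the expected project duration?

te_Task 1 = (13 + 4·14 + 21)/6 = 90/6 = 15
te_Task 2 = (9 + 4·13 + 17)/6 = 78/6 = 13
te_Task 3 = (7 + 4·12 + 17)/6 = 72/6 = 12
te_Task 4 = (8 + 4·11 + 14)/6 = 66/6 = 11
te_Task 5 = (1 + 4·2 + 15)/6 = 24/6 = 4

Forward pass:
ES_Task 1 = 0; EF_Task 1 = 15
ES_Task 2 = 0; EF_Task 2 = 13
ES_Task 3 = max(EF_Task 1=15, EF_Task 2=13) = 15; EF_Task 3 = 15+12 = 27
ES_Task 4 = max(EF_Task 1=15, EF_Task 2=13) = 15; EF_Task 4 = 15+11 = 26
ES_Task 5 = max(EF_Task 2=13, EF_Task 3=27, EF_Task 4=26) = 27; EF_Task 5 = 27+4 = 31
Expected project duration μ = 31 days. Critical path: Task 1 → Task 3 → Task 5.

31 days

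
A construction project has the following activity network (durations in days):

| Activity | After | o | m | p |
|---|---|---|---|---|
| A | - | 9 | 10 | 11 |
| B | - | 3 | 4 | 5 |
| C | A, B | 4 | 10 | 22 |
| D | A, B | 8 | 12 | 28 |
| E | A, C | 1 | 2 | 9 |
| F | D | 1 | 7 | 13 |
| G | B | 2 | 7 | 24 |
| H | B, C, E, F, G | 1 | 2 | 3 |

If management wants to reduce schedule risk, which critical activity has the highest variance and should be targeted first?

D

te_A = (9 + 4·10 + 11)/6 = 60/6 = 10; σ²_A = ((11−9)/6)² = 0.111
te_B = (3 + 4·4 + 5)/6 = 24/6 = 4; σ²_B = ((5−3)/6)² = 0.111
te_C = (4 + 4·10 + 22)/6 = 66/6 = 11; σ²_C = ((22−4)/6)² = 9.000
te_D = (8 + 4·12 + 28)/6 = 84/6 = 14; σ²_D = ((28−8)/6)² = 11.111
te_E = (1 + 4·2 + 9)/6 = 18/6 = 3; σ²_E = ((9−1)/6)² = 1.778
te_F = (1 + 4·7 + 13)/6 = 42/6 = 7; σ²_F = ((13−1)/6)² = 4.000
te_G = (2 + 4·7 + 24)/6 = 54/6 = 9; σ²_G = ((24−2)/6)² = 13.444
te_H = (1 + 4·2 + 3)/6 = 12/6 = 2; σ²_H = ((3−1)/6)² = 0.111

Forward pass:
ES_A = 0; EF_A = 10
ES_B = 0; EF_B = 4
ES_C = max(EF_A=10, EF_B=4) = 10; EF_C = 10+11 = 21
ES_D = max(EF_A=10, EF_B=4) = 10; EF_D = 10+14 = 24
ES_E = max(EF_A=10, EF_C=21) = 21; EF_E = 21+3 = 24
ES_F = 24; EF_F = 24+7 = 31
ES_G = 4; EF_G = 4+9 = 13
ES_H = max(EF_B=4, EF_C=21, EF_E=24, EF_F=31, EF_G=13) = 31; EF_H = 31+2 = 33
Expected project duration μ = 33 days. Critical path: A → D → F → H.

Variances on critical path: σ²_A=0.111, σ²_D=11.111, σ²_F=4.000, σ²_H=0.111.
Largest is σ²_D = 11.111.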